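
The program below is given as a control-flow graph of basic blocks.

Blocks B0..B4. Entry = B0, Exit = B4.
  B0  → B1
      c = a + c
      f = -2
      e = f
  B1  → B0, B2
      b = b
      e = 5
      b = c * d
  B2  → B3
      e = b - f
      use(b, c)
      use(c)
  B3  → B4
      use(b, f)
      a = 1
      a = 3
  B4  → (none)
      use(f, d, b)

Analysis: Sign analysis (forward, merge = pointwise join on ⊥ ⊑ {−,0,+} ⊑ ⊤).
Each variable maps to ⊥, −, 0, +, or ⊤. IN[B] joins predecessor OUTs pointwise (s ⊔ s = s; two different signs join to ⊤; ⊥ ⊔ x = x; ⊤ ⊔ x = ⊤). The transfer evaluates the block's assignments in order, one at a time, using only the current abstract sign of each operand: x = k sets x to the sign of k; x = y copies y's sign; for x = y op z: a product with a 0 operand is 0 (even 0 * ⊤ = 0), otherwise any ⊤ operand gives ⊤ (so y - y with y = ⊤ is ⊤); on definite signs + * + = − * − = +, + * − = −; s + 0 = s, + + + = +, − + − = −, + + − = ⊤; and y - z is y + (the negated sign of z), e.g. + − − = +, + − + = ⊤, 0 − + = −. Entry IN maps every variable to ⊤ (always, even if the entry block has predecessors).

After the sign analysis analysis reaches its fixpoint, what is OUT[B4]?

Per-block solution:
  B0:  IN=(all ⊤)  OUT={e:-, f:-; rest ⊤}
  B1:  IN={e:-, f:-; rest ⊤}  OUT={e:+, f:-; rest ⊤}
  B2:  IN={e:+, f:-; rest ⊤}  OUT={f:-; rest ⊤}
  B3:  IN={f:-; rest ⊤}  OUT={a:+, f:-; rest ⊤}
  B4:  IN={a:+, f:-; rest ⊤}  OUT={a:+, f:-; rest ⊤}

Merge at B4: IN[B4] = OUT[B3] = {a: +, b: ⊤, c: ⊤, d: ⊤, e: ⊤, f: -}
Applying B4's transfer function to that IN value gives OUT[B4] (row B4 above).

Answer: {a: +, b: ⊤, c: ⊤, d: ⊤, e: ⊤, f: -}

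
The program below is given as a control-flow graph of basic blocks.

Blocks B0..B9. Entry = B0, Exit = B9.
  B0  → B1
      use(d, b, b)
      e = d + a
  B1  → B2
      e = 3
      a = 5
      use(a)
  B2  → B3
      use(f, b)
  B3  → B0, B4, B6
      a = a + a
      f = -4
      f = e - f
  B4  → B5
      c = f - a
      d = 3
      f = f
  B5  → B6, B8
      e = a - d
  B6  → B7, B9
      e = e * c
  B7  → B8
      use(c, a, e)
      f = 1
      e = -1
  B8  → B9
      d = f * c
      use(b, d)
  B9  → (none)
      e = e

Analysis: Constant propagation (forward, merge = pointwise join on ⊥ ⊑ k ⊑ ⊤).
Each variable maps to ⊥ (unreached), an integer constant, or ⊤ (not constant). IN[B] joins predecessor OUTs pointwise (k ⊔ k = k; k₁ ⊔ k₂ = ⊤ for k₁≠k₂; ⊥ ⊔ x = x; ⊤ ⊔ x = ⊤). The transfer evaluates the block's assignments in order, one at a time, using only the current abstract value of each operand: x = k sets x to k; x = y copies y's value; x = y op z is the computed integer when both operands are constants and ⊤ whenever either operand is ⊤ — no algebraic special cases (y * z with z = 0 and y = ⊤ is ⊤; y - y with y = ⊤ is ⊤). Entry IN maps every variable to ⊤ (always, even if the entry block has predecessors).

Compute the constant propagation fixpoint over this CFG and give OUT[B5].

Answer: {a: 10, b: ⊤, c: -3, d: 3, e: 7, f: 7}

Trace:
Per-block solution:
  B0: | IN=(all ⊤) | OUT=(all ⊤)
  B1: | IN=(all ⊤) | OUT={a:5, e:3; rest ⊤}
  B2: | IN={a:5, e:3; rest ⊤} | OUT={a:5, e:3; rest ⊤}
  B3: | IN={a:5, e:3; rest ⊤} | OUT={a:10, e:3, f:7; rest ⊤}
  B4: | IN={a:10, e:3, f:7; rest ⊤} | OUT={a:10, c:-3, d:3, e:3, f:7; rest ⊤}
  B5: | IN={a:10, c:-3, d:3, e:3, f:7; rest ⊤} | OUT={a:10, c:-3, d:3, e:7, f:7; rest ⊤}
  B6: | IN={a:10, f:7; rest ⊤} | OUT={a:10, f:7; rest ⊤}
  B7: | IN={a:10, f:7; rest ⊤} | OUT={a:10, e:-1, f:1; rest ⊤}
  B8: | IN={a:10; rest ⊤} | OUT={a:10; rest ⊤}
  B9: | IN={a:10; rest ⊤} | OUT={a:10; rest ⊤}

Merge at B5: IN[B5] = OUT[B4] = {a: 10, b: ⊤, c: -3, d: 3, e: 3, f: 7}
Applying B5's transfer function to that IN value gives OUT[B5] (row B5 above).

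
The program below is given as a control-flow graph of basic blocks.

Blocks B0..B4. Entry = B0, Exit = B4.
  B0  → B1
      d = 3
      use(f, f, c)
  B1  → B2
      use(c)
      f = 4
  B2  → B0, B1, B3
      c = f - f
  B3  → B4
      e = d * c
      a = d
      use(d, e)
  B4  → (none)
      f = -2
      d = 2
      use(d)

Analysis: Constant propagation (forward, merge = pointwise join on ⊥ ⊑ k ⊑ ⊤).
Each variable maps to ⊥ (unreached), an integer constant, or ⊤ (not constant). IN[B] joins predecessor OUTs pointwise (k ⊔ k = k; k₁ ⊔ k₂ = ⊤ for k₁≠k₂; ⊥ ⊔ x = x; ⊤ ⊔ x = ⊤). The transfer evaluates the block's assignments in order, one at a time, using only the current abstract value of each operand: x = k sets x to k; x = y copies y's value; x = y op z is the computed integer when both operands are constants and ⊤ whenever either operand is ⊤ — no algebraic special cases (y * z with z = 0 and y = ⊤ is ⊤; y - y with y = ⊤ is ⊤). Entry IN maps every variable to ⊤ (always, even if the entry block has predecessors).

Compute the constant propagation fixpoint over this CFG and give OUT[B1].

Per-block solution:
  B0: | IN=(all ⊤) | OUT={d:3; rest ⊤}
  B1: | IN={d:3; rest ⊤} | OUT={d:3, f:4; rest ⊤}
  B2: | IN={d:3, f:4; rest ⊤} | OUT={c:0, d:3, f:4; rest ⊤}
  B3: | IN={c:0, d:3, f:4; rest ⊤} | OUT={a:3, c:0, d:3, e:0, f:4; rest ⊤}
  B4: | IN={a:3, c:0, d:3, e:0, f:4; rest ⊤} | OUT={a:3, c:0, d:2, e:0, f:-2; rest ⊤}

Merge at B1: IN[B1] = OUT[B0] ⊔ OUT[B2] = {a: ⊤, b: ⊤, c: ⊤, d: 3, e: ⊤, f: ⊤}
Applying B1's transfer function to that IN value gives OUT[B1] (row B1 above).

Answer: {a: ⊤, b: ⊤, c: ⊤, d: 3, e: ⊤, f: 4}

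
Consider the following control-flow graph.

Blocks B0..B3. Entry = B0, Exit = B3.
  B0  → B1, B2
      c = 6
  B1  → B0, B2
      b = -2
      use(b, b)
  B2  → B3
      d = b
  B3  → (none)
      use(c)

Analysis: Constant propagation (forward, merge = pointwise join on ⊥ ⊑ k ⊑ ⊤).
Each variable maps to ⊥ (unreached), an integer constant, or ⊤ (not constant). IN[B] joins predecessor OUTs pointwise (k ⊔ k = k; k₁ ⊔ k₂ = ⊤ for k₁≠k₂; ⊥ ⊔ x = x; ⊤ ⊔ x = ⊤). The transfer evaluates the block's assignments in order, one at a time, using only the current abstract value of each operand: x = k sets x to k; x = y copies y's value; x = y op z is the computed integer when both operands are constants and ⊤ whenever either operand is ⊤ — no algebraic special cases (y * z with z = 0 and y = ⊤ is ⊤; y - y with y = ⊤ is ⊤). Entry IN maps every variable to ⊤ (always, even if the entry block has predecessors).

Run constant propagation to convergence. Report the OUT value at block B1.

Answer: {a: ⊤, b: -2, c: 6, d: ⊤, e: ⊤, f: ⊤}

Trace:
Fixpoint table:
  B0:   IN=(all ⊤)   OUT={c:6; rest ⊤}
  B1:   IN={c:6; rest ⊤}   OUT={b:-2, c:6; rest ⊤}
  B2:   IN={c:6; rest ⊤}   OUT={c:6; rest ⊤}
  B3:   IN={c:6; rest ⊤}   OUT={c:6; rest ⊤}

Merge at B1: IN[B1] = OUT[B0] = {a: ⊤, b: ⊤, c: 6, d: ⊤, e: ⊤, f: ⊤}
Applying B1's transfer function to that IN value gives OUT[B1] (row B1 above).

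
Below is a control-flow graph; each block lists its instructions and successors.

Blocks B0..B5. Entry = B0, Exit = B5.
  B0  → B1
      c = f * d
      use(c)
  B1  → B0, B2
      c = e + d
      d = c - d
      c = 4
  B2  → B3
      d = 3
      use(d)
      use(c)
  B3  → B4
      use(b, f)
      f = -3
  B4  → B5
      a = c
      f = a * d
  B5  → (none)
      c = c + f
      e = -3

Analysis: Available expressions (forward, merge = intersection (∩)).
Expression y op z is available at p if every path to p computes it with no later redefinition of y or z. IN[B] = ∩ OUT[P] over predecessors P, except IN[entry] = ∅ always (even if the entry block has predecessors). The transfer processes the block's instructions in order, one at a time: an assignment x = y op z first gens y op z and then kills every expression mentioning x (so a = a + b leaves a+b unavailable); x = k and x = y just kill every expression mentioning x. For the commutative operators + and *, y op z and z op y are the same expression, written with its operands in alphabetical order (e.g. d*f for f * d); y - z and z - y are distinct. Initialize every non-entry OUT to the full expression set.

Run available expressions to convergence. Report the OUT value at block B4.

Answer: {a*d}

Derivation:
Fixpoint table:
  B0: | IN={} | OUT={d*f}
  B1: | IN={d*f} | OUT={}
  B2: | IN={} | OUT={}
  B3: | IN={} | OUT={}
  B4: | IN={} | OUT={a*d}
  B5: | IN={a*d} | OUT={a*d}

Merge at B4: IN[B4] = OUT[B3] = {}
Applying B4's transfer function to that IN value gives OUT[B4] (row B4 above).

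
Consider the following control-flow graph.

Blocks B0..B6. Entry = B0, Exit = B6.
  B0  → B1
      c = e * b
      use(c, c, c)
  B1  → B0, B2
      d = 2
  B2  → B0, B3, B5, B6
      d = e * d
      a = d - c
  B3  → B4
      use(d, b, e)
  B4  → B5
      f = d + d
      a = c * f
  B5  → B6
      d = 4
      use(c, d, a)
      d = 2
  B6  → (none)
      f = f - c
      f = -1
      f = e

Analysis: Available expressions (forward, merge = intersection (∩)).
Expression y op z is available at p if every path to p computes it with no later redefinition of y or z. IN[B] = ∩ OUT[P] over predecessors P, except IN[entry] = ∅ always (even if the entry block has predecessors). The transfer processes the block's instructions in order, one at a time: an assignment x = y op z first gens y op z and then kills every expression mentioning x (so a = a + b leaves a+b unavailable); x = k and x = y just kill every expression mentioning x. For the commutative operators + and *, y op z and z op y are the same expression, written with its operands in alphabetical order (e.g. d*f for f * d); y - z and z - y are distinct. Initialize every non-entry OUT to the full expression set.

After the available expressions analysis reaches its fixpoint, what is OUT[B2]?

Fixpoint table:
  B0:   IN={}   OUT={b*e}
  B1:   IN={b*e}   OUT={b*e}
  B2:   IN={b*e}   OUT={b*e, d-c}
  B3:   IN={b*e, d-c}   OUT={b*e, d-c}
  B4:   IN={b*e, d-c}   OUT={b*e, c*f, d+d, d-c}
  B5:   IN={b*e, d-c}   OUT={b*e}
  B6:   IN={b*e}   OUT={b*e}

Merge at B2: IN[B2] = OUT[B1] = {b*e}
Applying B2's transfer function to that IN value gives OUT[B2] (row B2 above).

Answer: {b*e, d-c}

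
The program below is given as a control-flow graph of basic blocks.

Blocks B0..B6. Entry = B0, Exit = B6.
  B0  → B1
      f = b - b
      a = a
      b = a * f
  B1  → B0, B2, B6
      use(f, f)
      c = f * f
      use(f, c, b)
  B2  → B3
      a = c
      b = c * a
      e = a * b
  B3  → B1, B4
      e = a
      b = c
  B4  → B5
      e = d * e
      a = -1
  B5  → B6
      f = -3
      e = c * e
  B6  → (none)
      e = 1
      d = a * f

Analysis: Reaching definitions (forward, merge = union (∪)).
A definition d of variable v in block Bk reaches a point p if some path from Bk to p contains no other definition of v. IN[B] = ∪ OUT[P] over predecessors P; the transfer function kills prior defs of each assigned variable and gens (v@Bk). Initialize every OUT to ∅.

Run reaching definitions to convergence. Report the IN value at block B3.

Answer: {a@B2, b@B2, c@B1, e@B2, f@B0}

Derivation:
Per-block solution:
  B0:  IN={a@B0, a@B2, b@B0, b@B3, c@B1, e@B3, f@B0}  OUT={a@B0, b@B0, c@B1, e@B3, f@B0}
  B1:  IN={a@B0, a@B2, b@B0, b@B3, c@B1, e@B3, f@B0}  OUT={a@B0, a@B2, b@B0, b@B3, c@B1, e@B3, f@B0}
  B2:  IN={a@B0, a@B2, b@B0, b@B3, c@B1, e@B3, f@B0}  OUT={a@B2, b@B2, c@B1, e@B2, f@B0}
  B3:  IN={a@B2, b@B2, c@B1, e@B2, f@B0}  OUT={a@B2, b@B3, c@B1, e@B3, f@B0}
  B4:  IN={a@B2, b@B3, c@B1, e@B3, f@B0}  OUT={a@B4, b@B3, c@B1, e@B4, f@B0}
  B5:  IN={a@B4, b@B3, c@B1, e@B4, f@B0}  OUT={a@B4, b@B3, c@B1, e@B5, f@B5}
  B6:  IN={a@B0, a@B2, a@B4, b@B0, b@B3, c@B1, e@B3, e@B5, f@B0, f@B5}  OUT={a@B0, a@B2, a@B4, b@B0, b@B3, c@B1, d@B6, e@B6, f@B0, f@B5}

Merge at B3: IN[B3] = OUT[B2] = {a@B2, b@B2, c@B1, e@B2, f@B0}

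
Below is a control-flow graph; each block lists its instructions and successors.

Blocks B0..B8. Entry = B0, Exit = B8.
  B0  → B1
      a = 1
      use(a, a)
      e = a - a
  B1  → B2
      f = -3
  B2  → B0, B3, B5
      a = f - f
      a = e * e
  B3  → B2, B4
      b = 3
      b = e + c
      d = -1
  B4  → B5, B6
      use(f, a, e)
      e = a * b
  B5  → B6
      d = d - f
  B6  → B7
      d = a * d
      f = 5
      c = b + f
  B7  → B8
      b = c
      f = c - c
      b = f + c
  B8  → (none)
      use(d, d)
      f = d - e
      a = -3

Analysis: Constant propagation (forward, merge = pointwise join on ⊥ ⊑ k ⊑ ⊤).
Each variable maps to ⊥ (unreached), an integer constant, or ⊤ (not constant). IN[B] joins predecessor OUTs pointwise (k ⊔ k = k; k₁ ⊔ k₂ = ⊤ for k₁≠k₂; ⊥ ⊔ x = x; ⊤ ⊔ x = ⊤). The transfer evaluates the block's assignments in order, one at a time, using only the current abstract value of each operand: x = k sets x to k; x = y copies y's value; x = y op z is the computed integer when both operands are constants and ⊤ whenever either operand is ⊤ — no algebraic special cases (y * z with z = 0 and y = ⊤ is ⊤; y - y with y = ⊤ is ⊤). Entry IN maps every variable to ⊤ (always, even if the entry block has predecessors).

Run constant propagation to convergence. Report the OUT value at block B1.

Answer: {a: 1, b: ⊤, c: ⊤, d: ⊤, e: 0, f: -3}

Working:
Per-block solution:
  B0:   IN=(all ⊤)   OUT={a:1, e:0; rest ⊤}
  B1:   IN={a:1, e:0; rest ⊤}   OUT={a:1, e:0, f:-3; rest ⊤}
  B2:   IN={e:0, f:-3; rest ⊤}   OUT={a:0, e:0, f:-3; rest ⊤}
  B3:   IN={a:0, e:0, f:-3; rest ⊤}   OUT={a:0, d:-1, e:0, f:-3; rest ⊤}
  B4:   IN={a:0, d:-1, e:0, f:-3; rest ⊤}   OUT={a:0, d:-1, f:-3; rest ⊤}
  B5:   IN={a:0, f:-3; rest ⊤}   OUT={a:0, f:-3; rest ⊤}
  B6:   IN={a:0, f:-3; rest ⊤}   OUT={a:0, f:5; rest ⊤}
  B7:   IN={a:0, f:5; rest ⊤}   OUT={a:0; rest ⊤}
  B8:   IN={a:0; rest ⊤}   OUT={a:-3; rest ⊤}

Merge at B1: IN[B1] = OUT[B0] = {a: 1, b: ⊤, c: ⊤, d: ⊤, e: 0, f: ⊤}
Applying B1's transfer function to that IN value gives OUT[B1] (row B1 above).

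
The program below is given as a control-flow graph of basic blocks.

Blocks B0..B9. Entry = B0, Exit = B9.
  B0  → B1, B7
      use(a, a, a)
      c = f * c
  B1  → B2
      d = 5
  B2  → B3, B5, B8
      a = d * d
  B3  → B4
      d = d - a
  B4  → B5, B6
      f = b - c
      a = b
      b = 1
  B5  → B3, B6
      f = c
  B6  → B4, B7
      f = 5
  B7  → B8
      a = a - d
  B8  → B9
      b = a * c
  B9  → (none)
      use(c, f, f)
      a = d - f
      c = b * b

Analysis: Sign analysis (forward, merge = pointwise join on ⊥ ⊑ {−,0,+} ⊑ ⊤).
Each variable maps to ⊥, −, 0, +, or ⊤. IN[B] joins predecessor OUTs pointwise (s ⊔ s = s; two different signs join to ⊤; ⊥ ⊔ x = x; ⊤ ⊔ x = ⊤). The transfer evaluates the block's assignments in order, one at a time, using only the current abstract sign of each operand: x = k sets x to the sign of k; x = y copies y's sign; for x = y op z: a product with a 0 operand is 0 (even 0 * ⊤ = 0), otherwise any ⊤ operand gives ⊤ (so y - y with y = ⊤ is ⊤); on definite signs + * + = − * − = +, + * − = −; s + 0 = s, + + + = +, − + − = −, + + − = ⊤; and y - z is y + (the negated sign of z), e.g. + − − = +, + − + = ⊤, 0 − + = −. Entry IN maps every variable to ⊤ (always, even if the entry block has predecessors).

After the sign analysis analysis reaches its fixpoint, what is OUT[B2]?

Answer: {a: +, b: ⊤, c: ⊤, d: +, e: ⊤, f: ⊤}

Working:
Per-block solution:
  B0:   IN=(all ⊤)   OUT=(all ⊤)
  B1:   IN=(all ⊤)   OUT={d:+; rest ⊤}
  B2:   IN={d:+; rest ⊤}   OUT={a:+, d:+; rest ⊤}
  B3:   IN=(all ⊤)   OUT=(all ⊤)
  B4:   IN=(all ⊤)   OUT={b:+; rest ⊤}
  B5:   IN=(all ⊤)   OUT=(all ⊤)
  B6:   IN=(all ⊤)   OUT={f:+; rest ⊤}
  B7:   IN=(all ⊤)   OUT=(all ⊤)
  B8:   IN=(all ⊤)   OUT=(all ⊤)
  B9:   IN=(all ⊤)   OUT=(all ⊤)

Merge at B2: IN[B2] = OUT[B1] = {a: ⊤, b: ⊤, c: ⊤, d: +, e: ⊤, f: ⊤}
Applying B2's transfer function to that IN value gives OUT[B2] (row B2 above).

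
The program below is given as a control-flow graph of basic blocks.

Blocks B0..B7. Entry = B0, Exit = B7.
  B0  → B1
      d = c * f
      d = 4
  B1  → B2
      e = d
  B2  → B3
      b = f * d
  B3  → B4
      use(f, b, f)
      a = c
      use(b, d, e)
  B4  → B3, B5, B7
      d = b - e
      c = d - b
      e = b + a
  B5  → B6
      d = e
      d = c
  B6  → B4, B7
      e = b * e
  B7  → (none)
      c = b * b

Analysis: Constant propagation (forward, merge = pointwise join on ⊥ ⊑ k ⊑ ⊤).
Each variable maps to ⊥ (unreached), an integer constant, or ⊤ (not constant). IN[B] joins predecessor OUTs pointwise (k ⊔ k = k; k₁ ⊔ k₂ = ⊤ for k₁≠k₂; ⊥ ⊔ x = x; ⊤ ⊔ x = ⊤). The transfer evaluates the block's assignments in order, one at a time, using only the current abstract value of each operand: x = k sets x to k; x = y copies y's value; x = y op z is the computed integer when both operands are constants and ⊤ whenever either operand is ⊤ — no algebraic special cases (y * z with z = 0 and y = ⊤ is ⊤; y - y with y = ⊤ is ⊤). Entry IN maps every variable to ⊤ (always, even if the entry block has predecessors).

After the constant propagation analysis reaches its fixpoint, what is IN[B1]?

Answer: {a: ⊤, b: ⊤, c: ⊤, d: 4, e: ⊤, f: ⊤}

Trace:
Fixpoint table:
  B0:  IN=(all ⊤)  OUT={d:4; rest ⊤}
  B1:  IN={d:4; rest ⊤}  OUT={d:4, e:4; rest ⊤}
  B2:  IN={d:4, e:4; rest ⊤}  OUT={d:4, e:4; rest ⊤}
  B3:  IN=(all ⊤)  OUT=(all ⊤)
  B4:  IN=(all ⊤)  OUT=(all ⊤)
  B5:  IN=(all ⊤)  OUT=(all ⊤)
  B6:  IN=(all ⊤)  OUT=(all ⊤)
  B7:  IN=(all ⊤)  OUT=(all ⊤)

Merge at B1: IN[B1] = OUT[B0] = {a: ⊤, b: ⊤, c: ⊤, d: 4, e: ⊤, f: ⊤}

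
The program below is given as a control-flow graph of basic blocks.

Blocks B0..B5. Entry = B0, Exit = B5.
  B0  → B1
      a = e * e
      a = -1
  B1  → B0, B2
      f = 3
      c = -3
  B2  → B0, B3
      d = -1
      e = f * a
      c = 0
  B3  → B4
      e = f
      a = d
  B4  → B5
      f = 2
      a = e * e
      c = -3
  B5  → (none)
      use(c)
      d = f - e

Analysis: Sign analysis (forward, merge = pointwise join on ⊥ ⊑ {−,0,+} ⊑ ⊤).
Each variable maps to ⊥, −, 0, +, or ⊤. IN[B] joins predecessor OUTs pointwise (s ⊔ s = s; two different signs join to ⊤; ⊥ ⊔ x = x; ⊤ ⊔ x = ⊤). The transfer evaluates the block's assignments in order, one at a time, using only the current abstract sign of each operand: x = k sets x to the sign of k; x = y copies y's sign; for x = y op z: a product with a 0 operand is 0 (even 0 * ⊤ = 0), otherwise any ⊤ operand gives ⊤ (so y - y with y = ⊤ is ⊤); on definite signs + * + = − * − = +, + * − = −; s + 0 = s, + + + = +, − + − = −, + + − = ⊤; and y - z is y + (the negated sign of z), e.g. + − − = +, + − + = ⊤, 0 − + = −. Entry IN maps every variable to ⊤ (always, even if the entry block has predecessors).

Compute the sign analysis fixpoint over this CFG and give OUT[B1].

Answer: {a: -, b: ⊤, c: -, d: ⊤, e: ⊤, f: +}

Working:
Converged values:
  B0:  IN=(all ⊤)  OUT={a:-; rest ⊤}
  B1:  IN={a:-; rest ⊤}  OUT={a:-, c:-, f:+; rest ⊤}
  B2:  IN={a:-, c:-, f:+; rest ⊤}  OUT={a:-, c:0, d:-, e:-, f:+; rest ⊤}
  B3:  IN={a:-, c:0, d:-, e:-, f:+; rest ⊤}  OUT={a:-, c:0, d:-, e:+, f:+; rest ⊤}
  B4:  IN={a:-, c:0, d:-, e:+, f:+; rest ⊤}  OUT={a:+, c:-, d:-, e:+, f:+; rest ⊤}
  B5:  IN={a:+, c:-, d:-, e:+, f:+; rest ⊤}  OUT={a:+, c:-, e:+, f:+; rest ⊤}

Merge at B1: IN[B1] = OUT[B0] = {a: -, b: ⊤, c: ⊤, d: ⊤, e: ⊤, f: ⊤}
Applying B1's transfer function to that IN value gives OUT[B1] (row B1 above).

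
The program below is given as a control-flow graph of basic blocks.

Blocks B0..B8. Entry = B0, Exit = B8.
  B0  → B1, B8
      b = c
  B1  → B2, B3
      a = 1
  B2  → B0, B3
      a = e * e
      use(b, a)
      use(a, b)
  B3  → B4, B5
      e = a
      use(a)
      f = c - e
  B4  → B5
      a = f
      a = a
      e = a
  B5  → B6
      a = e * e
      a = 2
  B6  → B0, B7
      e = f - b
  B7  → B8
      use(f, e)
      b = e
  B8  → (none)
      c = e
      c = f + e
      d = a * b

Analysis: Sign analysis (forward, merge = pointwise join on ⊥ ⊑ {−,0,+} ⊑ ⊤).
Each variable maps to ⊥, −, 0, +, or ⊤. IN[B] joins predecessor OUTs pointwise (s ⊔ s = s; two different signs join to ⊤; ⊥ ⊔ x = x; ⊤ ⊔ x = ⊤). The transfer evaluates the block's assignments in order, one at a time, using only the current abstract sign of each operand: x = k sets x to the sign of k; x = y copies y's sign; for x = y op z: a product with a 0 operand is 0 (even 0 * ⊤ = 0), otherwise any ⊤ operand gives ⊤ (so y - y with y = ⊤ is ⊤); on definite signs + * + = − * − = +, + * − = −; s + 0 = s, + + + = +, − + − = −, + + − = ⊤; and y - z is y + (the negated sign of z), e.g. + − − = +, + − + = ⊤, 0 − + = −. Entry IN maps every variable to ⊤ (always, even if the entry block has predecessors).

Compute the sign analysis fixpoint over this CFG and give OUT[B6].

Answer: {a: +, b: ⊤, c: ⊤, d: ⊤, e: ⊤, f: ⊤}

Derivation:
Fixpoint table:
  B0:  IN=(all ⊤)  OUT=(all ⊤)
  B1:  IN=(all ⊤)  OUT={a:+; rest ⊤}
  B2:  IN={a:+; rest ⊤}  OUT=(all ⊤)
  B3:  IN=(all ⊤)  OUT=(all ⊤)
  B4:  IN=(all ⊤)  OUT=(all ⊤)
  B5:  IN=(all ⊤)  OUT={a:+; rest ⊤}
  B6:  IN={a:+; rest ⊤}  OUT={a:+; rest ⊤}
  B7:  IN={a:+; rest ⊤}  OUT={a:+; rest ⊤}
  B8:  IN=(all ⊤)  OUT=(all ⊤)

Merge at B6: IN[B6] = OUT[B5] = {a: +, b: ⊤, c: ⊤, d: ⊤, e: ⊤, f: ⊤}
Applying B6's transfer function to that IN value gives OUT[B6] (row B6 above).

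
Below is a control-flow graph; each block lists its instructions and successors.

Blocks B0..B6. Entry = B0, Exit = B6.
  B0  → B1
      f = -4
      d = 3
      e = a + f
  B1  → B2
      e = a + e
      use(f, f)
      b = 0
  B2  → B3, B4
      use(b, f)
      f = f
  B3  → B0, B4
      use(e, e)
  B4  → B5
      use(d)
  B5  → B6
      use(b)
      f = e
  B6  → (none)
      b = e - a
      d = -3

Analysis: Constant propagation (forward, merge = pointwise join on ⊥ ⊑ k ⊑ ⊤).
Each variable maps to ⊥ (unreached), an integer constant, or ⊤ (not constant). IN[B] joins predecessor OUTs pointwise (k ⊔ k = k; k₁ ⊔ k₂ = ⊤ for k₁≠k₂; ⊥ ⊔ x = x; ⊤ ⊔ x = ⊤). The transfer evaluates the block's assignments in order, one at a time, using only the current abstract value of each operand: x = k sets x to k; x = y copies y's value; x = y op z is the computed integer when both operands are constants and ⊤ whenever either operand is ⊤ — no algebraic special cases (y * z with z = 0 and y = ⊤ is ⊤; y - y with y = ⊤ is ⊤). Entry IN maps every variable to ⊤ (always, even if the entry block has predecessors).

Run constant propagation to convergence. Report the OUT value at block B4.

Answer: {a: ⊤, b: 0, c: ⊤, d: 3, e: ⊤, f: -4}

Working:
Fixpoint table:
  B0:   IN=(all ⊤)   OUT={d:3, f:-4; rest ⊤}
  B1:   IN={d:3, f:-4; rest ⊤}   OUT={b:0, d:3, f:-4; rest ⊤}
  B2:   IN={b:0, d:3, f:-4; rest ⊤}   OUT={b:0, d:3, f:-4; rest ⊤}
  B3:   IN={b:0, d:3, f:-4; rest ⊤}   OUT={b:0, d:3, f:-4; rest ⊤}
  B4:   IN={b:0, d:3, f:-4; rest ⊤}   OUT={b:0, d:3, f:-4; rest ⊤}
  B5:   IN={b:0, d:3, f:-4; rest ⊤}   OUT={b:0, d:3; rest ⊤}
  B6:   IN={b:0, d:3; rest ⊤}   OUT={d:-3; rest ⊤}

Merge at B4: IN[B4] = OUT[B2] ⊔ OUT[B3] = {a: ⊤, b: 0, c: ⊤, d: 3, e: ⊤, f: -4}
Applying B4's transfer function to that IN value gives OUT[B4] (row B4 above).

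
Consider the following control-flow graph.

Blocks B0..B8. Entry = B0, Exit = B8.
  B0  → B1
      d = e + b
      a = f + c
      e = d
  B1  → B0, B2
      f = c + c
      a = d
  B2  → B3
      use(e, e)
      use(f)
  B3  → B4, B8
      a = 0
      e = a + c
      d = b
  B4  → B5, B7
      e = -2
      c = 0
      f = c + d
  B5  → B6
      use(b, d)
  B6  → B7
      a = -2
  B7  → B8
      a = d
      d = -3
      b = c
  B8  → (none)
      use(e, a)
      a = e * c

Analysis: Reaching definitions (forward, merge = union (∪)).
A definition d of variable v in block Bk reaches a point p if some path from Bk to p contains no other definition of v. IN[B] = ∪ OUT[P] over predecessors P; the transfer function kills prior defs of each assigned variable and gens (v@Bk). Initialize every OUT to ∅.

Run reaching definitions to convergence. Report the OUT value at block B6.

Fixpoint table:
  B0: | IN={a@B1, d@B0, e@B0, f@B1} | OUT={a@B0, d@B0, e@B0, f@B1}
  B1: | IN={a@B0, d@B0, e@B0, f@B1} | OUT={a@B1, d@B0, e@B0, f@B1}
  B2: | IN={a@B1, d@B0, e@B0, f@B1} | OUT={a@B1, d@B0, e@B0, f@B1}
  B3: | IN={a@B1, d@B0, e@B0, f@B1} | OUT={a@B3, d@B3, e@B3, f@B1}
  B4: | IN={a@B3, d@B3, e@B3, f@B1} | OUT={a@B3, c@B4, d@B3, e@B4, f@B4}
  B5: | IN={a@B3, c@B4, d@B3, e@B4, f@B4} | OUT={a@B3, c@B4, d@B3, e@B4, f@B4}
  B6: | IN={a@B3, c@B4, d@B3, e@B4, f@B4} | OUT={a@B6, c@B4, d@B3, e@B4, f@B4}
  B7: | IN={a@B3, a@B6, c@B4, d@B3, e@B4, f@B4} | OUT={a@B7, b@B7, c@B4, d@B7, e@B4, f@B4}
  B8: | IN={a@B3, a@B7, b@B7, c@B4, d@B3, d@B7, e@B3, e@B4, f@B1, f@B4} | OUT={a@B8, b@B7, c@B4, d@B3, d@B7, e@B3, e@B4, f@B1, f@B4}

Merge at B6: IN[B6] = OUT[B5] = {a@B3, c@B4, d@B3, e@B4, f@B4}
Applying B6's transfer function to that IN value gives OUT[B6] (row B6 above).

Answer: {a@B6, c@B4, d@B3, e@B4, f@B4}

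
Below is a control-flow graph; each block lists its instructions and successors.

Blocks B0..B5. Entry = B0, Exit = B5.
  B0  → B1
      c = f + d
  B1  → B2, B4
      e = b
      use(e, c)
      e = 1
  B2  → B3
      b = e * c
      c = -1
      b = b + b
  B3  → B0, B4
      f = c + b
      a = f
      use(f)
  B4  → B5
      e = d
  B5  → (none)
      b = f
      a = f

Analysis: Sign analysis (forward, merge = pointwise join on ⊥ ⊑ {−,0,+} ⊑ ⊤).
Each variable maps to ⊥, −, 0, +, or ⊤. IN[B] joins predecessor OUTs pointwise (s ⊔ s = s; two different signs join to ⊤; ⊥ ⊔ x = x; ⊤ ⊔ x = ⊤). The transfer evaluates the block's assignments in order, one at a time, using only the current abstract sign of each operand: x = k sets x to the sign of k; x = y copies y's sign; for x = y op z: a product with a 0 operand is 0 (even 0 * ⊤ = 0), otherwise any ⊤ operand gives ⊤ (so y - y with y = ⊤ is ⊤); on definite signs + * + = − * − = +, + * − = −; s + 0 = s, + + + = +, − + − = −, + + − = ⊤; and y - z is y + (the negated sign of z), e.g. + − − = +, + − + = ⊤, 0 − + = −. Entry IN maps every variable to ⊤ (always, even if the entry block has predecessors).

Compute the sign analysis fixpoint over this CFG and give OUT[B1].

Per-block solution:
  B0:   IN=(all ⊤)   OUT=(all ⊤)
  B1:   IN=(all ⊤)   OUT={e:+; rest ⊤}
  B2:   IN={e:+; rest ⊤}   OUT={c:-, e:+; rest ⊤}
  B3:   IN={c:-, e:+; rest ⊤}   OUT={c:-, e:+; rest ⊤}
  B4:   IN={e:+; rest ⊤}   OUT=(all ⊤)
  B5:   IN=(all ⊤)   OUT=(all ⊤)

Merge at B1: IN[B1] = OUT[B0] = {a: ⊤, b: ⊤, c: ⊤, d: ⊤, e: ⊤, f: ⊤}
Applying B1's transfer function to that IN value gives OUT[B1] (row B1 above).

Answer: {a: ⊤, b: ⊤, c: ⊤, d: ⊤, e: +, f: ⊤}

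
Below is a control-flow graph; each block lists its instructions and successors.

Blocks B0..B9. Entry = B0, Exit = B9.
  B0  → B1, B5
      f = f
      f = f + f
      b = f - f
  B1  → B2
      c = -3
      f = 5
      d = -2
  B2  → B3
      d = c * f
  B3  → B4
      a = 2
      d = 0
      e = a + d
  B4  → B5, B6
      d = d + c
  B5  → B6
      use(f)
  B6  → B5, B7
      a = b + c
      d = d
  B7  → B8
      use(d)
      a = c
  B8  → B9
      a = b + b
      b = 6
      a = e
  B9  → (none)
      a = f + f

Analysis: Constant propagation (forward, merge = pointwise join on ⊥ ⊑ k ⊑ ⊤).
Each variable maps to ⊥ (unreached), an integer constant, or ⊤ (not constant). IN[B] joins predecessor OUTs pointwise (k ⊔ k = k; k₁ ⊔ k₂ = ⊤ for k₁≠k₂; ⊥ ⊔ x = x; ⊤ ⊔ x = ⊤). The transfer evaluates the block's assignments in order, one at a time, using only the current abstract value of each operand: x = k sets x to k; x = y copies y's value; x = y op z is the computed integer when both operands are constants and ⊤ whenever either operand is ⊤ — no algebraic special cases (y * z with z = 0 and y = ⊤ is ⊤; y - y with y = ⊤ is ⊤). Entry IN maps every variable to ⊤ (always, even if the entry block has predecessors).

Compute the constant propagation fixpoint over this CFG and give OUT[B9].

Answer: {a: ⊤, b: 6, c: ⊤, d: ⊤, e: ⊤, f: ⊤}

Derivation:
Fixpoint table:
  B0:   IN=(all ⊤)   OUT=(all ⊤)
  B1:   IN=(all ⊤)   OUT={c:-3, d:-2, f:5; rest ⊤}
  B2:   IN={c:-3, d:-2, f:5; rest ⊤}   OUT={c:-3, d:-15, f:5; rest ⊤}
  B3:   IN={c:-3, d:-15, f:5; rest ⊤}   OUT={a:2, c:-3, d:0, e:2, f:5; rest ⊤}
  B4:   IN={a:2, c:-3, d:0, e:2, f:5; rest ⊤}   OUT={a:2, c:-3, d:-3, e:2, f:5; rest ⊤}
  B5:   IN=(all ⊤)   OUT=(all ⊤)
  B6:   IN=(all ⊤)   OUT=(all ⊤)
  B7:   IN=(all ⊤)   OUT=(all ⊤)
  B8:   IN=(all ⊤)   OUT={b:6; rest ⊤}
  B9:   IN={b:6; rest ⊤}   OUT={b:6; rest ⊤}

Merge at B9: IN[B9] = OUT[B8] = {a: ⊤, b: 6, c: ⊤, d: ⊤, e: ⊤, f: ⊤}
Applying B9's transfer function to that IN value gives OUT[B9] (row B9 above).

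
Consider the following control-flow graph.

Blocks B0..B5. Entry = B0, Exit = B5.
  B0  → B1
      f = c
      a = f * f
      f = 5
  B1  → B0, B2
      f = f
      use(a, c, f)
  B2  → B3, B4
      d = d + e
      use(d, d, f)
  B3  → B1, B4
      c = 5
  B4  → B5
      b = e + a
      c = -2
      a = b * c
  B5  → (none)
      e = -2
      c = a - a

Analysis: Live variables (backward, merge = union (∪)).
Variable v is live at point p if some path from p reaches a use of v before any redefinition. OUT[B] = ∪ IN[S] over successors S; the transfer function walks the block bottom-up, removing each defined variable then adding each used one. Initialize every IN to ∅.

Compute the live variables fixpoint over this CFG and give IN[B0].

Converged values:
  B0: | IN={c, d, e} | OUT={a, c, d, e, f}
  B1: | IN={a, c, d, e, f} | OUT={a, c, d, e, f}
  B2: | IN={a, d, e, f} | OUT={a, d, e, f}
  B3: | IN={a, d, e, f} | OUT={a, c, d, e, f}
  B4: | IN={a, e} | OUT={a}
  B5: | IN={a} | OUT={}

Merge at B0: OUT[B0] = IN[B1] = {a, c, d, e, f}
Applying B0's transfer function to that OUT value gives IN[B0] (row B0 above).

Answer: {c, d, e}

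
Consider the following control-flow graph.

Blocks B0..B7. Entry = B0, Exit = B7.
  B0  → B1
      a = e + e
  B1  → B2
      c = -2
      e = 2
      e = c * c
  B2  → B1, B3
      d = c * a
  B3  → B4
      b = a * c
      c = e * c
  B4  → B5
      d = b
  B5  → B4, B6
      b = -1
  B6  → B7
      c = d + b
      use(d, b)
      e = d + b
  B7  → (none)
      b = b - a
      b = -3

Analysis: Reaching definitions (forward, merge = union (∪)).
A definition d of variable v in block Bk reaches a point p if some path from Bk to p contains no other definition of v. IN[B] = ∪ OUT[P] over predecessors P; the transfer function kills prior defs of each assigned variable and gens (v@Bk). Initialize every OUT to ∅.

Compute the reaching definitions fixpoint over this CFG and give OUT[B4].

Answer: {a@B0, b@B3, b@B5, c@B3, d@B4, e@B1}

Derivation:
Per-block solution:
  B0:   IN={}   OUT={a@B0}
  B1:   IN={a@B0, c@B1, d@B2, e@B1}   OUT={a@B0, c@B1, d@B2, e@B1}
  B2:   IN={a@B0, c@B1, d@B2, e@B1}   OUT={a@B0, c@B1, d@B2, e@B1}
  B3:   IN={a@B0, c@B1, d@B2, e@B1}   OUT={a@B0, b@B3, c@B3, d@B2, e@B1}
  B4:   IN={a@B0, b@B3, b@B5, c@B3, d@B2, d@B4, e@B1}   OUT={a@B0, b@B3, b@B5, c@B3, d@B4, e@B1}
  B5:   IN={a@B0, b@B3, b@B5, c@B3, d@B4, e@B1}   OUT={a@B0, b@B5, c@B3, d@B4, e@B1}
  B6:   IN={a@B0, b@B5, c@B3, d@B4, e@B1}   OUT={a@B0, b@B5, c@B6, d@B4, e@B6}
  B7:   IN={a@B0, b@B5, c@B6, d@B4, e@B6}   OUT={a@B0, b@B7, c@B6, d@B4, e@B6}

Merge at B4: IN[B4] = OUT[B3] ⊔ OUT[B5] = {a@B0, b@B3, b@B5, c@B3, d@B2, d@B4, e@B1}
Applying B4's transfer function to that IN value gives OUT[B4] (row B4 above).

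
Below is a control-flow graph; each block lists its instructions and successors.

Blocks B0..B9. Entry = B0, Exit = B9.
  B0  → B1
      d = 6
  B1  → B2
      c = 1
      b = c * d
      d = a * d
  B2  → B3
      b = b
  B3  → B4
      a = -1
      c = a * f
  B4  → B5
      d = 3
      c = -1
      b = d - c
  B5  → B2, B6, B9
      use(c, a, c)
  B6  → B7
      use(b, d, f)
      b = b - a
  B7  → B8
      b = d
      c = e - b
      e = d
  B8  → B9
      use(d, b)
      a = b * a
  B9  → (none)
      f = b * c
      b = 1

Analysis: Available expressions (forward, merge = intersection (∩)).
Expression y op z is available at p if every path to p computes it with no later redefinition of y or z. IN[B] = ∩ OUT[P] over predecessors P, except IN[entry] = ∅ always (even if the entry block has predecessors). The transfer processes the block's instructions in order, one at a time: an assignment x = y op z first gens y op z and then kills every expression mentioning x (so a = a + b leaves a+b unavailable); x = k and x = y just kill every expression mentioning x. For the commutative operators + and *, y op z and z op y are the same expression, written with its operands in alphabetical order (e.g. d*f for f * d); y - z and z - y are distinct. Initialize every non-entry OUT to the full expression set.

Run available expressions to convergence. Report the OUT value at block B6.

Per-block solution:
  B0:  IN={}  OUT={}
  B1:  IN={}  OUT={}
  B2:  IN={}  OUT={}
  B3:  IN={}  OUT={a*f}
  B4:  IN={a*f}  OUT={a*f, d-c}
  B5:  IN={a*f, d-c}  OUT={a*f, d-c}
  B6:  IN={a*f, d-c}  OUT={a*f, d-c}
  B7:  IN={a*f, d-c}  OUT={a*f}
  B8:  IN={a*f}  OUT={}
  B9:  IN={}  OUT={}

Merge at B6: IN[B6] = OUT[B5] = {a*f, d-c}
Applying B6's transfer function to that IN value gives OUT[B6] (row B6 above).

Answer: {a*f, d-c}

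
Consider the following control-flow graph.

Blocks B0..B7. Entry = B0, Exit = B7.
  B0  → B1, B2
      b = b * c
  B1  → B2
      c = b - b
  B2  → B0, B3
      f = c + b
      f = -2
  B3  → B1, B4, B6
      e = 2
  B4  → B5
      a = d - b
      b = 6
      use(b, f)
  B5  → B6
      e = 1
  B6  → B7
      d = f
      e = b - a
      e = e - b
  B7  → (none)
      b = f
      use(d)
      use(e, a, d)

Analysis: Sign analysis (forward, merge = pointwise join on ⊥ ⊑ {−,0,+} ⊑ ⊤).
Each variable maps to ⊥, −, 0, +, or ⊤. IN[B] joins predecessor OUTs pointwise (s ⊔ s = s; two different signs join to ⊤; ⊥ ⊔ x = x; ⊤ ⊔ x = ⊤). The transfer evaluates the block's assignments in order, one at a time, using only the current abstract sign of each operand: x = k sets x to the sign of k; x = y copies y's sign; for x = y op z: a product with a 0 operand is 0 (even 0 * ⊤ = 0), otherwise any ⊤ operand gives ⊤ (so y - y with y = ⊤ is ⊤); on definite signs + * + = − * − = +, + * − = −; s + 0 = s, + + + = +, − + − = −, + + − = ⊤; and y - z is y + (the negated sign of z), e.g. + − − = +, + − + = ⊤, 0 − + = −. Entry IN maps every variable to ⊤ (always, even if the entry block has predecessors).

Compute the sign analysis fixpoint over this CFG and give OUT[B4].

Fixpoint table:
  B0:   IN=(all ⊤)   OUT=(all ⊤)
  B1:   IN=(all ⊤)   OUT=(all ⊤)
  B2:   IN=(all ⊤)   OUT={f:-; rest ⊤}
  B3:   IN={f:-; rest ⊤}   OUT={e:+, f:-; rest ⊤}
  B4:   IN={e:+, f:-; rest ⊤}   OUT={b:+, e:+, f:-; rest ⊤}
  B5:   IN={b:+, e:+, f:-; rest ⊤}   OUT={b:+, e:+, f:-; rest ⊤}
  B6:   IN={e:+, f:-; rest ⊤}   OUT={d:-, f:-; rest ⊤}
  B7:   IN={d:-, f:-; rest ⊤}   OUT={b:-, d:-, f:-; rest ⊤}

Merge at B4: IN[B4] = OUT[B3] = {a: ⊤, b: ⊤, c: ⊤, d: ⊤, e: +, f: -}
Applying B4's transfer function to that IN value gives OUT[B4] (row B4 above).

Answer: {a: ⊤, b: +, c: ⊤, d: ⊤, e: +, f: -}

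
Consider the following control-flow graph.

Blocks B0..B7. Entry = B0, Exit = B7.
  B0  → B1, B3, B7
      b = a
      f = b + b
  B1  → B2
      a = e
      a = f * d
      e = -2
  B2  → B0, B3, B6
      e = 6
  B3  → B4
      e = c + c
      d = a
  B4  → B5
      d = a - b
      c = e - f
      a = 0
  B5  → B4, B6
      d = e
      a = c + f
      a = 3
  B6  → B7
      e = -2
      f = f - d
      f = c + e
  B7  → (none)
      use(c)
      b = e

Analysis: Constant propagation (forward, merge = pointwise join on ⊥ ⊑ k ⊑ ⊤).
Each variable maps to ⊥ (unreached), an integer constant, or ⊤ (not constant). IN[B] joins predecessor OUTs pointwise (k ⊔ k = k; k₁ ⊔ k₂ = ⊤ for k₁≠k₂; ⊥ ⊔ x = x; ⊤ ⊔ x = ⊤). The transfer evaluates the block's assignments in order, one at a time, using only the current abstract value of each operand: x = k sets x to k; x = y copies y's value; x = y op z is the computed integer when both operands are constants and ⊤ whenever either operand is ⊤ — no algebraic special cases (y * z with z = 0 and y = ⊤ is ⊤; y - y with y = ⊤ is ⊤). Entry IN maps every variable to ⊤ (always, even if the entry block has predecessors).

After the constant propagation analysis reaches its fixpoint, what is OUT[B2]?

Fixpoint table:
  B0: | IN=(all ⊤) | OUT=(all ⊤)
  B1: | IN=(all ⊤) | OUT={e:-2; rest ⊤}
  B2: | IN={e:-2; rest ⊤} | OUT={e:6; rest ⊤}
  B3: | IN=(all ⊤) | OUT=(all ⊤)
  B4: | IN=(all ⊤) | OUT={a:0; rest ⊤}
  B5: | IN={a:0; rest ⊤} | OUT={a:3; rest ⊤}
  B6: | IN=(all ⊤) | OUT={e:-2; rest ⊤}
  B7: | IN=(all ⊤) | OUT=(all ⊤)

Merge at B2: IN[B2] = OUT[B1] = {a: ⊤, b: ⊤, c: ⊤, d: ⊤, e: -2, f: ⊤}
Applying B2's transfer function to that IN value gives OUT[B2] (row B2 above).

Answer: {a: ⊤, b: ⊤, c: ⊤, d: ⊤, e: 6, f: ⊤}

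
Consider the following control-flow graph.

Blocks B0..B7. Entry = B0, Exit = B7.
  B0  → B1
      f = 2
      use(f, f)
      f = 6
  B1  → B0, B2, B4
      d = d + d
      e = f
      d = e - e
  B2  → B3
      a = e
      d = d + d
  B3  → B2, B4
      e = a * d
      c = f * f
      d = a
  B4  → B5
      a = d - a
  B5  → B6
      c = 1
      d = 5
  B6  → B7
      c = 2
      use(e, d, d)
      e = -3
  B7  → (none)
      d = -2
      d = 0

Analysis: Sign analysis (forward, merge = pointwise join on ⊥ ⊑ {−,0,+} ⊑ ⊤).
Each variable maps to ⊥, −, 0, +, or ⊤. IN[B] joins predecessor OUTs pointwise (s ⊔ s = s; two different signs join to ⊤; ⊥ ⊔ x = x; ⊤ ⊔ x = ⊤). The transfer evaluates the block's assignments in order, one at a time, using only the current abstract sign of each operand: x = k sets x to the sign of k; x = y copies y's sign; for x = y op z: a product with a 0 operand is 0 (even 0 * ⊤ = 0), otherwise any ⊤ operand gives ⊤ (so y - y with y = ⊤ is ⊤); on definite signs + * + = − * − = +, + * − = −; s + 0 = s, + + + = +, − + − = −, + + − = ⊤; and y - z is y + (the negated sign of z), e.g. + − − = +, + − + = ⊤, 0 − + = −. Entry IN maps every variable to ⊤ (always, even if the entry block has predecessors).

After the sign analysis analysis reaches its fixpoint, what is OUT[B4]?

Fixpoint table:
  B0:  IN=(all ⊤)  OUT={f:+; rest ⊤}
  B1:  IN={f:+; rest ⊤}  OUT={e:+, f:+; rest ⊤}
  B2:  IN={f:+; rest ⊤}  OUT={f:+; rest ⊤}
  B3:  IN={f:+; rest ⊤}  OUT={c:+, f:+; rest ⊤}
  B4:  IN={f:+; rest ⊤}  OUT={f:+; rest ⊤}
  B5:  IN={f:+; rest ⊤}  OUT={c:+, d:+, f:+; rest ⊤}
  B6:  IN={c:+, d:+, f:+; rest ⊤}  OUT={c:+, d:+, e:-, f:+; rest ⊤}
  B7:  IN={c:+, d:+, e:-, f:+; rest ⊤}  OUT={c:+, d:0, e:-, f:+; rest ⊤}

Merge at B4: IN[B4] = OUT[B1] ⊔ OUT[B3] = {a: ⊤, b: ⊤, c: ⊤, d: ⊤, e: ⊤, f: +}
Applying B4's transfer function to that IN value gives OUT[B4] (row B4 above).

Answer: {a: ⊤, b: ⊤, c: ⊤, d: ⊤, e: ⊤, f: +}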